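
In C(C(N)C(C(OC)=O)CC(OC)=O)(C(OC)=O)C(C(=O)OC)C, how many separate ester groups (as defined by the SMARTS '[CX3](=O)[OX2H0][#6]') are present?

[CX3](=O)[OX2H0][#6] is the SMARTS for an ester: a carbonyl carbon bonded to an oxygen that is itself bonded to carbon (no H on that O).
The molecule carries 4 separate instances of a methyl-ester group (-C(=O)OCH3) meeting every constraint; each maps to a distinct set of atoms, giving 4 matches.

4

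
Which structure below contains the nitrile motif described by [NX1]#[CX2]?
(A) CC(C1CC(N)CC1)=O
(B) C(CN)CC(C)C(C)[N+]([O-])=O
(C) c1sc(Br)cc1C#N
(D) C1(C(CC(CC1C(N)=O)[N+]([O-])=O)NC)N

C

[NX1]#[CX2] describes a nitrogen triple-bonded to a two-connected carbon (a nitrile).
(A) has a primary amino group (-NH2) but the nitrogen is NX3 (three connections), not NX1 triple-bonded.
(B) has a nitro group (-[N+](=O)[O-]) but there is no C#N triple bond.
(C) contains a nitrile (-C#N), which satisfies every atom and bond constraint.
(D) has a primary amide (-C(=O)NH2) but the nitrogen is NX3, not NX1.
So the answer is (C).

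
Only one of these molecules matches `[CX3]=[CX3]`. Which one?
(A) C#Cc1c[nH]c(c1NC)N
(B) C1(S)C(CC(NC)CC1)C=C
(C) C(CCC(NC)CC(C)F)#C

B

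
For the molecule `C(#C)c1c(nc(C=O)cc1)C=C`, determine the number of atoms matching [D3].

3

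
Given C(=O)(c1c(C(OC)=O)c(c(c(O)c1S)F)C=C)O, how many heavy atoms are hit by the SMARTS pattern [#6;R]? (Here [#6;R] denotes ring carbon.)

Check the 18 heavy atoms by environment: 6× c (aromatic, in 6-ring) → match; 1× S (acyclic) → no; 5× O (acyclic) → no; 5× C (acyclic) → no; 1× F (acyclic) → no.
That gives 6 matching atoms.

6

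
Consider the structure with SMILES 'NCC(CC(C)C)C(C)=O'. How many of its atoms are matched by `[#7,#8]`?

The query [#7,#8] means: nitrogen or oxygen (comma = OR).
Check the 10 heavy atoms by environment: 8× C → no; 1× N → match; 1× O → match.
Summing the matching environments: 1 + 1 = 2 matching atoms.

2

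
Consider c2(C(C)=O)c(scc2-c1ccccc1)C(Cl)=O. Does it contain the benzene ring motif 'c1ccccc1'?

The pattern c1ccccc1 describes six aromatic carbons in a ring — a benzene ring.
The molecule carries a phenyl ring, whose atoms satisfy every constraint of the query, so the pattern matches.

Yes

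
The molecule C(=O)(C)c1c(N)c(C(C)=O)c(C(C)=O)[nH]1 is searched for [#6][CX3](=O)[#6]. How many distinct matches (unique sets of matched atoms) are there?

3

[#6][CX3](=O)[#6] is the SMARTS for a ketone: a carbonyl carbon (no H) flanked by two carbons.
The molecule carries 3 separate instances of an acetyl/ketone group (-C(=O)CH3) meeting every constraint; each maps to a distinct set of atoms, giving 3 matches.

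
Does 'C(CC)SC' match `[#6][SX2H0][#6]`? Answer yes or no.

The pattern [#6][SX2H0][#6] describes an aliphatic sulfur bridging two carbons with no H on the sulfur — a thioether.
The molecule carries a methylthio ether (-SCH3), whose atoms satisfy every constraint of the query, so the pattern matches.

Yes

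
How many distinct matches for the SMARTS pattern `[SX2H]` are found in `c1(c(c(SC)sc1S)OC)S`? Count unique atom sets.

[SX2H] is the SMARTS for a thiol: an aliphatic sulfur with two connections, one being H.
The molecule carries 2 separate instances of a thiol (-SH) meeting every constraint; each maps to a distinct set of atoms, giving 2 matches.

2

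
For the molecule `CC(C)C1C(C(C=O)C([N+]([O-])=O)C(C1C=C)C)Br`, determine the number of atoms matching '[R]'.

Check the 18 heavy atoms by environment: 6× C (in 6-ring) → match; 7× C (acyclic) → no; 1× Br (acyclic) → no; 2× O (acyclic) → no; 1× N (charge +1, acyclic) → no; 1× O (charge -1, acyclic) → no.
That gives 6 matching atoms.

6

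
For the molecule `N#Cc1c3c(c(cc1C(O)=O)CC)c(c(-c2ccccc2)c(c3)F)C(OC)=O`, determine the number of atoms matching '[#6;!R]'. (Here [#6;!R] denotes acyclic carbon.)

6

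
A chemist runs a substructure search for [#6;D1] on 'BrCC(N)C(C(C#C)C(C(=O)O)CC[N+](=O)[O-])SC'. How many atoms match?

The query [#6;D1] means: carbon bonded to exactly one heavy atom.
Check the 19 heavy atoms by environment: 4× C (D2) → no; 5× C (D3) → no; 2× C (D1) → match; 1× Br (D1) → no; 1× S (D2) → no; 1× N (charge +1, D3) → no; 1× O (charge -1, D1) → no; 3× O (D1) → no; 1× N (D1) → no.
That gives 2 matching atoms.

2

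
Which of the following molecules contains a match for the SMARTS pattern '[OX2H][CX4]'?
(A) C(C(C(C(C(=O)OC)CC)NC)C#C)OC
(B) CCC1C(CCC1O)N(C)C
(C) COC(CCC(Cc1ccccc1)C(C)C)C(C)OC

B

[OX2H][CX4] describes a hydroxyl oxygen bound to an sp3 (X4) carbon (an aliphatic alcohol).
(A) has a methoxy ether (-OCH3) but the oxygen has H0 (ether), not H1.
(B) contains a hydroxyl group (-OH), which satisfies every atom and bond constraint.
(C) has a methoxy ether (-OCH3) but the oxygen has H0 (ether), not H1.
So the answer is (B).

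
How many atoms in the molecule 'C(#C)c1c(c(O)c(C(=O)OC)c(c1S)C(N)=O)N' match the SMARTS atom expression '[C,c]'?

The query [C,c] means: comma = OR; matches aliphatic or aromatic carbon — same as #6.
Check the 18 heavy atoms by environment: 6× c (aromatic) → match; 5× C → match; 4× O → no; 2× N → no; 1× S → no.
Summing the matching environments: 6 + 5 = 11 matching atoms.

11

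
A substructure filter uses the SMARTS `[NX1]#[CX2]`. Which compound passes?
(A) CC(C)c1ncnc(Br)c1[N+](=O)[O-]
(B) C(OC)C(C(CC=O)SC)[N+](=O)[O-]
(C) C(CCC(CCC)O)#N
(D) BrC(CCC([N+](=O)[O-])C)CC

C

[NX1]#[CX2] describes a nitrogen triple-bonded to a two-connected carbon (a nitrile).
(A) has a nitro group (-[N+](=O)[O-]) but there is no C#N triple bond.
(B) has a nitro group (-[N+](=O)[O-]) but there is no C#N triple bond.
(C) contains a nitrile (-C#N), which satisfies every atom and bond constraint.
(D) has a nitro group (-[N+](=O)[O-]) but there is no C#N triple bond.
So the answer is (C).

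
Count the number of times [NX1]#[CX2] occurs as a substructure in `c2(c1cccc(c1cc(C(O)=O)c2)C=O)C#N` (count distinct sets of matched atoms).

1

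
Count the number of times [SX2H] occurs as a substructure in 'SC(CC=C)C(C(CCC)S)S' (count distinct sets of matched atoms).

3

[SX2H] is the SMARTS for a thiol: an aliphatic sulfur with two connections, one being H.
The molecule carries 3 separate instances of a thiol (-SH) meeting every constraint; each maps to a distinct set of atoms, giving 3 matches.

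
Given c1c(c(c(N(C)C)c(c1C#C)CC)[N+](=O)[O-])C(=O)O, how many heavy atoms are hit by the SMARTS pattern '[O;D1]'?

The query [O;D1] means: aliphatic oxygen bonded to exactly one heavy atom.
Check the 19 heavy atoms by environment: 5× c (aromatic, D3) → no; 1× c (aromatic, D2) → no; 2× C (D2) → no; 4× C (D1) → no; 1× N (D3) → no; 1× C (D3) → no; 3× O (D1) → match; 1× N (charge +1, D3) → no; 1× O (charge -1, D1) → match.
Summing the matching environments: 3 + 1 = 4 matching atoms.

4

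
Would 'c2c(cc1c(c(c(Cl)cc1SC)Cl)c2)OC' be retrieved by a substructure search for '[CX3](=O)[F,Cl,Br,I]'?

No

The pattern [CX3](=O)[F,Cl,Br,I] describes a carbonyl carbon bonded to a halogen — an acyl halide.
The closest candidate here is a chloro substituent, but the Cl is not on a carbonyl carbon. No other fragment satisfies the full query, so there is no match.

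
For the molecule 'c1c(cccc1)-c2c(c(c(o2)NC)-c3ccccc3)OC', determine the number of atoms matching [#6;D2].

10

The query [#6;D2] means: any carbon bonded to exactly two heavy atoms.
Check the 21 heavy atoms by environment: 1× o (aromatic, D2) → no; 6× c (aromatic, D3) → no; 1× O (D2) → no; 2× C (D1) → no; 1× N (D2) → no; 10× c (aromatic, D2) → match.
That gives 10 matching atoms.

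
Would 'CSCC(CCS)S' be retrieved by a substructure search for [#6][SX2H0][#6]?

Yes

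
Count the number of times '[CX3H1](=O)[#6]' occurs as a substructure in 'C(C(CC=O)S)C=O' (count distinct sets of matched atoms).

[CX3H1](=O)[#6] is the SMARTS for an aldehyde: an sp2 carbon with one H, double-bonded to O and single-bonded to carbon.
The molecule carries 2 separate instances of an aldehyde (-CHO) meeting every constraint; each maps to a distinct set of atoms, giving 2 matches.

2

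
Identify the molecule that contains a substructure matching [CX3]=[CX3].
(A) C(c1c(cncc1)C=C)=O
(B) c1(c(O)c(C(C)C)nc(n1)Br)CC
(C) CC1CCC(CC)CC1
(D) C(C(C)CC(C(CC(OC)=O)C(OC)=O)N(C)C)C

[CX3]=[CX3] describes a non-aromatic C=C double bond between two sp2 carbons (an alkene).
(A) contains a vinyl group (-CH=CH2), which satisfies every atom and bond constraint.
(B) has an ethyl group (-CH2CH3) but its C-C bond is a single bond between CX4 carbons, not CX3=CX3.
(C) has an ethyl group (-CH2CH3) but its C-C bond is a single bond between CX4 carbons, not CX3=CX3.
(D) has an ethyl group (-CH2CH3) but its C-C bond is a single bond between CX4 carbons, not CX3=CX3.
So the answer is (A).

A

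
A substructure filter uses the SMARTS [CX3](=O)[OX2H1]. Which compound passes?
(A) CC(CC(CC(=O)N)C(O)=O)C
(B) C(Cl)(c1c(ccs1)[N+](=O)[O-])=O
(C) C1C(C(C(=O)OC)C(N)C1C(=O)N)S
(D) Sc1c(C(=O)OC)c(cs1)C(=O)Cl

A

[CX3](=O)[OX2H1] describes an sp2 carbon double-bonded to O and single-bonded to an -OH oxygen (a carboxylic acid).
(A) contains a carboxylic acid group (-C(=O)OH), which satisfies every atom and bond constraint.
(B) has an acyl chloride (-C(=O)Cl) but the carbonyl is bonded to Cl, not to an -OH oxygen.
(C) has a primary amide (-C(=O)NH2) but the carbonyl is bonded to N, not to an -OH oxygen.
(D) has a methyl-ester group (-C(=O)OCH3) but the singly-bonded O has no H (OX2H0, not OX2H1).
So the answer is (A).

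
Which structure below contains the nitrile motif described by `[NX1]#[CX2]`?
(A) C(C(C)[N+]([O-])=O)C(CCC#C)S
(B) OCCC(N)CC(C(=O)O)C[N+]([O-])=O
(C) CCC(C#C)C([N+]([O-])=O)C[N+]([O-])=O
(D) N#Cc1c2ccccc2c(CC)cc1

D

[NX1]#[CX2] describes a nitrogen triple-bonded to a two-connected carbon (a nitrile).
(A) has a nitro group (-[N+](=O)[O-]) but there is no C#N triple bond.
(B) has a primary amino group (-NH2) but the nitrogen is NX3 (three connections), not NX1 triple-bonded.
(C) has a nitro group (-[N+](=O)[O-]) but there is no C#N triple bond.
(D) contains a nitrile (-C#N), which satisfies every atom and bond constraint.
So the answer is (D).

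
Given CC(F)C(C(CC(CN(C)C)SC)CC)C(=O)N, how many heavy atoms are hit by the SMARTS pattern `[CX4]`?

The query [CX4] means: C with X4: aliphatic carbon with exactly 4 total connections (bonds + H).
Check the 18 heavy atoms by environment: 12× C (X4) → match; 2× N (X3) → no; 1× C (X3) → no; 1× O (X1) → no; 1× F (X1) → no; 1× S (X2) → no.
That gives 12 matching atoms.

12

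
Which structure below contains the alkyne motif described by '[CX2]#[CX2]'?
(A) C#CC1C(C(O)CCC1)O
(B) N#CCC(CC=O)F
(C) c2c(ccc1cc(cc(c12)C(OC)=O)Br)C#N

[CX2]#[CX2] describes a carbon-carbon triple bond (an alkyne).
(A) contains an ethynyl group (-C#CH), which satisfies every atom and bond constraint.
(B) has a nitrile (-C#N) but the triple bond is C#N, not C#C.
(C) has a nitrile (-C#N) but the triple bond is C#N, not C#C.
So the answer is (A).

A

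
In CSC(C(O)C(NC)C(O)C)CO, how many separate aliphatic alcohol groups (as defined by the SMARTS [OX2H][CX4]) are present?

[OX2H][CX4] is the SMARTS for an aliphatic alcohol: a hydroxyl oxygen bound to an sp3 (X4) carbon.
The molecule carries 3 separate instances of a hydroxyl group (-OH) meeting every constraint; each maps to a distinct set of atoms, giving 3 matches.

3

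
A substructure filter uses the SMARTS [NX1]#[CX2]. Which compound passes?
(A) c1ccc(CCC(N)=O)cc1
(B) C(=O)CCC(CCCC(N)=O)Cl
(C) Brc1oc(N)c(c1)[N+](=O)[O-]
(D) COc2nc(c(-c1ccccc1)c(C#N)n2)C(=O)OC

D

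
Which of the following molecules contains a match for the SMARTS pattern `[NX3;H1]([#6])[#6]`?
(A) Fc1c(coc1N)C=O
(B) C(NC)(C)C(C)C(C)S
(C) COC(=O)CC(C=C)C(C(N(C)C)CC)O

B

[NX3;H1]([#6])[#6] describes a trivalent nitrogen with one H, bonded to two carbons (a secondary amine).
(A) has a primary amino group (-NH2) but the nitrogen has H2 and only one carbon neighbour.
(B) contains an N-methylamino group (-NHCH3), which satisfies every atom and bond constraint.
(C) has a dimethylamino group (-N(CH3)2) but the nitrogen has H0, not H1.
So the answer is (B).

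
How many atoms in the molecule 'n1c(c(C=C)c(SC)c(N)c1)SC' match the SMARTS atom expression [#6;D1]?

Check the 13 heavy atoms by environment: 1× n (aromatic, D2) → no; 4× c (aromatic, D3) → no; 1× c (aromatic, D2) → no; 2× S (D2) → no; 3× C (D1) → match; 1× C (D2) → no; 1× N (D1) → no.
That gives 3 matching atoms.

3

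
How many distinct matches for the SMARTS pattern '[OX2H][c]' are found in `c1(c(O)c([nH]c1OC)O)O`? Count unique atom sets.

3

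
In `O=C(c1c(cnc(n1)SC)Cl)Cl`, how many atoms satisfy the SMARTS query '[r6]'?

The query [r6] means: r6 matches atoms in a six-membered ring.
Check the 12 heavy atoms by environment: 2× n (aromatic, in 6-ring) → match; 4× c (aromatic, in 6-ring) → match; 2× Cl (acyclic) → no; 2× C (acyclic) → no; 1× O (acyclic) → no; 1× S (acyclic) → no.
Summing the matching environments: 2 + 4 = 6 matching atoms.

6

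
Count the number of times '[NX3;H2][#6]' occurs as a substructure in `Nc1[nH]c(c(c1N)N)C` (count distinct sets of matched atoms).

3

[NX3;H2][#6] is the SMARTS for a primary amine: a trivalent nitrogen with two H attached to carbon.
The molecule carries 3 separate instances of a primary amino group (-NH2) meeting every constraint; each maps to a distinct set of atoms, giving 3 matches.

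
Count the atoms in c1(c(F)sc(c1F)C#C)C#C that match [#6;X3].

The query [#6;X3] means: any carbon (aromatic or not) with three total connections.
Check the 11 heavy atoms by environment: 1× s (aromatic, X2) → no; 4× c (aromatic, X3) → match; 4× C (X2) → no; 2× F (X1) → no.
That gives 4 matching atoms.

4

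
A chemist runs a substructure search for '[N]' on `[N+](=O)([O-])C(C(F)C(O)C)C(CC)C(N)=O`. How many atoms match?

Check the 15 heavy atoms by environment: 8× C → no; 1× F → no; 1× N (charge +1) → match; 1× O (charge -1) → no; 3× O → no; 1× N → match.
Summing the matching environments: 1 + 1 = 2 matching atoms.

2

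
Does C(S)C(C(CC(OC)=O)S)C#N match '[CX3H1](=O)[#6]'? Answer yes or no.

The pattern [CX3H1](=O)[#6] describes an sp2 carbon with one H, double-bonded to O and single-bonded to carbon — an aldehyde.
The closest candidate here is a methyl-ester group (-C(=O)OCH3), but the carbonyl carbon has H0, not H1. No other fragment satisfies the full query, so there is no match.

No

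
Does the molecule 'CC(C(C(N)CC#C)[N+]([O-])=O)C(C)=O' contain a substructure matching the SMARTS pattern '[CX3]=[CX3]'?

The pattern [CX3]=[CX3] describes a non-aromatic C=C double bond between two sp2 carbons — an alkene.
The closest candidate here is an ethynyl group (-C#CH), but the C-C bond is a triple bond, not a double bond. No other fragment satisfies the full query, so there is no match.

No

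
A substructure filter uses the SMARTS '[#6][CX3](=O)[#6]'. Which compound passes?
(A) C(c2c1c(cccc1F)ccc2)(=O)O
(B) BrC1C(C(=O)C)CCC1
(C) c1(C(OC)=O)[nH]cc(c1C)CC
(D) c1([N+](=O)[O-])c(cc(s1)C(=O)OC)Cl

B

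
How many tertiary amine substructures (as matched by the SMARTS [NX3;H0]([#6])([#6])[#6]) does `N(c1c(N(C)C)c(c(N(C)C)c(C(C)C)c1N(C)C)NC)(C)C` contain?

[NX3;H0]([#6])([#6])[#6] is the SMARTS for a tertiary amine: a trivalent nitrogen with no H, bonded to three carbons.
The molecule carries 4 separate instances of a dimethylamino group (-N(CH3)2) meeting every constraint; each maps to a distinct set of atoms, giving 4 matches.

4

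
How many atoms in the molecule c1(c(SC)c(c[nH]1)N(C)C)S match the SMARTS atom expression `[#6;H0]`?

3

Check the 11 heavy atoms by environment: 1× n (aromatic, H1) → no; 1× c (aromatic, H1) → no; 3× c (aromatic, H0) → match; 1× S (H1) → no; 1× S (H0) → no; 3× C (H3) → no; 1× N (H0) → no.
That gives 3 matching atoms.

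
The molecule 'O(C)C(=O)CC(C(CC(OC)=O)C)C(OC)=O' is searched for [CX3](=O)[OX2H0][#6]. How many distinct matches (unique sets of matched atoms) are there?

[CX3](=O)[OX2H0][#6] is the SMARTS for an ester: a carbonyl carbon bonded to an oxygen that is itself bonded to carbon (no H on that O).
The molecule carries 3 separate instances of a methyl-ester group (-C(=O)OCH3) meeting every constraint; each maps to a distinct set of atoms, giving 3 matches.

3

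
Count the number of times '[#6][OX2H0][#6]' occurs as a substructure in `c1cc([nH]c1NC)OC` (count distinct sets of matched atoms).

[#6][OX2H0][#6] is the SMARTS for an ether: an aliphatic oxygen bridging two carbons with no H on the oxygen.
Exactly one fragment in the molecule meets all constraints, giving 1 match.

1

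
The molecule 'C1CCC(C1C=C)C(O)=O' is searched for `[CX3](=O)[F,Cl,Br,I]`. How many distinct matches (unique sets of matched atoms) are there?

[CX3](=O)[F,Cl,Br,I] is the SMARTS for an acyl halide: a carbonyl carbon bonded to a halogen.
The molecule has a carboxylic acid group (-C(=O)OH), but the carbonyl is bonded to -OH, not to a halogen; nothing else fits, so there are 0 matches.

0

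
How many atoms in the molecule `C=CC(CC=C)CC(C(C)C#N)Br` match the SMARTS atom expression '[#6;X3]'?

4

Check the 13 heavy atoms by environment: 6× C (X4) → no; 1× C (X2) → no; 1× N (X1) → no; 4× C (X3) → match; 1× Br (X1) → no.
That gives 4 matching atoms.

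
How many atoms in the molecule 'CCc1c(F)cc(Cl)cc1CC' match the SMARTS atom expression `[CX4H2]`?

2

The query [CX4H2] means: sp3 carbon (X4) with exactly two hydrogens.
Check the 12 heavy atoms by environment: 2× c (aromatic, H1, X3) → no; 4× c (aromatic, H0, X3) → no; 2× C (H2, X4) → match; 2× C (H3, X4) → no; 1× Cl (H0, X1) → no; 1× F (H0, X1) → no.
That gives 2 matching atoms.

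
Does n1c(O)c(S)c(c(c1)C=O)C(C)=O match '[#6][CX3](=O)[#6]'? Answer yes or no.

Yes

The pattern [#6][CX3](=O)[#6] describes a carbonyl carbon (no H) flanked by two carbons — a ketone.
The molecule carries an acetyl/ketone group (-C(=O)CH3), whose atoms satisfy every constraint of the query, so the pattern matches.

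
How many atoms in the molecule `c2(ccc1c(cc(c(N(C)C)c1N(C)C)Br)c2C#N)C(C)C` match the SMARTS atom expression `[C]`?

8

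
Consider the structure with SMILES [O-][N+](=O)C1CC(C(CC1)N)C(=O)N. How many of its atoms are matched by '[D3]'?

Check the 13 heavy atoms by environment: 4× C (D3) → match; 3× C (D2) → no; 1× N (charge +1, D3) → match; 1× O (charge -1, D1) → no; 2× O (D1) → no; 2× N (D1) → no.
Summing the matching environments: 4 + 1 = 5 matching atoms.

5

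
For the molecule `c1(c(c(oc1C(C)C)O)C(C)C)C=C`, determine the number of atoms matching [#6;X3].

6

Check the 14 heavy atoms by environment: 1× o (aromatic, X2) → no; 4× c (aromatic, X3) → match; 2× C (X3) → match; 6× C (X4) → no; 1× O (X2) → no.
Summing the matching environments: 4 + 2 = 6 matching atoms.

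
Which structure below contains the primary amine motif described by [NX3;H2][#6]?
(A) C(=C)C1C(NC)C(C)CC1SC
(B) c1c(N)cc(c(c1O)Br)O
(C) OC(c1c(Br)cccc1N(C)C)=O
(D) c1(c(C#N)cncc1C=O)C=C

[NX3;H2][#6] describes a trivalent nitrogen with two H attached to carbon (a primary amine).
(A) has an N-methylamino group (-NHCH3) but the nitrogen bears two carbons and only one H (H1), not H2.
(B) contains a primary amino group (-NH2), which satisfies every atom and bond constraint.
(C) has a dimethylamino group (-N(CH3)2) but the nitrogen has H0, not H2.
(D) has a nitrile (-C#N) but the nitrogen is NX1 (triple-bonded), not NX3 with two H.
So the answer is (B).

B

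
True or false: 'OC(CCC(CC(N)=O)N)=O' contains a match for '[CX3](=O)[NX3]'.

True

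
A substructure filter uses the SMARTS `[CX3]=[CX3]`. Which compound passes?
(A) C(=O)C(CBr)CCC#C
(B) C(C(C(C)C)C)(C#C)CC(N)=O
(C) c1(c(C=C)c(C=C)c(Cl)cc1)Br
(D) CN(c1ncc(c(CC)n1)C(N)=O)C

C

[CX3]=[CX3] describes a non-aromatic C=C double bond between two sp2 carbons (an alkene).
(A) has an ethynyl group (-C#CH) but the C-C bond is a triple bond, not a double bond.
(B) has an ethynyl group (-C#CH) but the C-C bond is a triple bond, not a double bond.
(C) contains a vinyl group (-CH=CH2), which satisfies every atom and bond constraint.
(D) has an ethyl group (-CH2CH3) but its C-C bond is a single bond between CX4 carbons, not CX3=CX3.
So the answer is (C).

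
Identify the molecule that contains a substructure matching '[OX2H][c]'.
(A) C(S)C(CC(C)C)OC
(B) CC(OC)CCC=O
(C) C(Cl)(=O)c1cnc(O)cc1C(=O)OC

[OX2H][c] describes a hydroxyl oxygen attached to an aromatic carbon (a phenol).
(A) has a methoxy ether (-OCH3) but the oxygen has H0, not H1.
(B) has a methoxy ether (-OCH3) but the oxygen has H0, not H1.
(C) contains a hydroxyl group (-OH), which satisfies every atom and bond constraint.
So the answer is (C).

C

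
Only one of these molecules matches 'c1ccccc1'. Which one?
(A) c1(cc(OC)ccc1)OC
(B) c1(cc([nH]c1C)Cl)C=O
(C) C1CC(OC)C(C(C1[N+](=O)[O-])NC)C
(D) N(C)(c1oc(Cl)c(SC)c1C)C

A

c1ccccc1 describes six aromatic carbons in a ring (a benzene ring).
(A) contains the required atom environment, so the pattern matches.
(B) has a methyl group (-CH3) but no six-membered all-carbon aromatic ring is present.
(C) has a methyl group (-CH3) but no six-membered all-carbon aromatic ring is present.
(D) has a methyl group (-CH3) but no six-membered all-carbon aromatic ring is present.
So the answer is (A).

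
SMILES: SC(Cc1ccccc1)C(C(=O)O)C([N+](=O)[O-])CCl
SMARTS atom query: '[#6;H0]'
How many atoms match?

2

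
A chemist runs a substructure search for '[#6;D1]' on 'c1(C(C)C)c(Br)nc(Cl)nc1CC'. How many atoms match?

3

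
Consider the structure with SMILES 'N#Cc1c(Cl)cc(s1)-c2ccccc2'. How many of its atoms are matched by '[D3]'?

Check the 14 heavy atoms by environment: 1× s (aromatic, D2) → no; 4× c (aromatic, D3) → match; 6× c (aromatic, D2) → no; 1× C (D2) → no; 1× N (D1) → no; 1× Cl (D1) → no.
That gives 4 matching atoms.

4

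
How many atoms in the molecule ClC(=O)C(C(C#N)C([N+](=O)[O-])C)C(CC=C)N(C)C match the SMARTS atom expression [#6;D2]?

The query [#6;D2] means: any carbon bonded to exactly two heavy atoms.
Check the 19 heavy atoms by environment: 4× C (D1) → no; 5× C (D3) → no; 3× C (D2) → match; 1× N (charge +1, D3) → no; 1× O (charge -1, D1) → no; 2× O (D1) → no; 1× N (D3) → no; 1× N (D1) → no; 1× Cl (D1) → no.
That gives 3 matching atoms.

3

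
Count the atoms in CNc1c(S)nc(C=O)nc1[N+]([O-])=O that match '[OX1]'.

The query [OX1] means: aliphatic oxygen with one total connection — typically a carbonyl =O or an oxide.
Check the 14 heavy atoms by environment: 2× n (aromatic, X2) → no; 4× c (aromatic, X3) → no; 1× N (X3) → no; 1× C (X4) → no; 1× C (X3) → no; 2× O (X1) → match; 1× S (X2) → no; 1× N (charge +1, X3) → no; 1× O (charge -1, X1) → match.
Summing the matching environments: 2 + 1 = 3 matching atoms.

3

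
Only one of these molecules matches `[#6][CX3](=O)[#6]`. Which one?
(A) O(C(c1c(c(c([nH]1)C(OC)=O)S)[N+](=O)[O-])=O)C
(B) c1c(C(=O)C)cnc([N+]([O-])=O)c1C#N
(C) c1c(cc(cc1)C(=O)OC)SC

[#6][CX3](=O)[#6] describes a carbonyl carbon (no H) flanked by two carbons (a ketone).
(A) has a methyl-ester group (-C(=O)OCH3) but one neighbour of the carbonyl carbon is O, not C.
(B) contains an acetyl/ketone group (-C(=O)CH3), which satisfies every atom and bond constraint.
(C) has a methyl-ester group (-C(=O)OCH3) but one neighbour of the carbonyl carbon is O, not C.
So the answer is (B).

B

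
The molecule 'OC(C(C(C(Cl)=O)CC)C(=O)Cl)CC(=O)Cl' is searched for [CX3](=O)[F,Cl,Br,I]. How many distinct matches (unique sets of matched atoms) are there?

[CX3](=O)[F,Cl,Br,I] is the SMARTS for an acyl halide: a carbonyl carbon bonded to a halogen.
The molecule carries 3 separate instances of an acyl chloride (-C(=O)Cl) meeting every constraint; each maps to a distinct set of atoms, giving 3 matches.

3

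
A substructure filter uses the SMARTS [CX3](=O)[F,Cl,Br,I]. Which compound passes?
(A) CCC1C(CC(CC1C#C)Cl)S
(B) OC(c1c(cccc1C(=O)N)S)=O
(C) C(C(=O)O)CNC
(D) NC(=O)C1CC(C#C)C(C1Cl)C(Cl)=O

D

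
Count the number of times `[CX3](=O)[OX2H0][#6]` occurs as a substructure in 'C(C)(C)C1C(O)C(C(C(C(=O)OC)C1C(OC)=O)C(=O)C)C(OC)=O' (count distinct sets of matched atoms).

[CX3](=O)[OX2H0][#6] is the SMARTS for an ester: a carbonyl carbon bonded to an oxygen that is itself bonded to carbon (no H on that O).
The molecule carries 3 separate instances of a methyl-ester group (-C(=O)OCH3) meeting every constraint; each maps to a distinct set of atoms, giving 3 matches.

3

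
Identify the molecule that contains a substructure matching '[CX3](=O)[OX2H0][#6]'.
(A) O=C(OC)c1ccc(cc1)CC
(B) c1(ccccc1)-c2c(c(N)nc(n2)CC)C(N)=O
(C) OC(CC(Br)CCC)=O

[CX3](=O)[OX2H0][#6] describes a carbonyl carbon bonded to an oxygen that is itself bonded to carbon (no H on that O) (an ester).
(A) contains a methyl-ester group (-C(=O)OCH3), which satisfies every atom and bond constraint.
(B) has a primary amide (-C(=O)NH2) but the carbonyl is bonded to N, not to an O-C linkage.
(C) has a carboxylic acid group (-C(=O)OH) but the singly-bonded O carries H (OX2H1, not H0).
So the answer is (A).

A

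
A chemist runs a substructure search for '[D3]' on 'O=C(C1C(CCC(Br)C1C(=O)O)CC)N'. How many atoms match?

6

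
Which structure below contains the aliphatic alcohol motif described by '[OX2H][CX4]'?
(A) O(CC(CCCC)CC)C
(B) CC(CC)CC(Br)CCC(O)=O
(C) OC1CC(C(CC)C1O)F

C

[OX2H][CX4] describes a hydroxyl oxygen bound to an sp3 (X4) carbon (an aliphatic alcohol).
(A) has a methoxy ether (-OCH3) but the oxygen has H0 (ether), not H1.
(B) has a carboxylic acid group (-C(=O)OH) but the -OH is on a CX3 carbonyl carbon, not a CX4 carbon.
(C) contains a hydroxyl group (-OH), which satisfies every atom and bond constraint.
So the answer is (C).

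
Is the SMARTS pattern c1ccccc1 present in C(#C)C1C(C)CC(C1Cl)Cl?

The pattern c1ccccc1 describes six aromatic carbons in a ring — a benzene ring.
The closest candidate here is a methyl group (-CH3), but no six-membered all-carbon aromatic ring is present. No other fragment satisfies the full query, so there is no match.

No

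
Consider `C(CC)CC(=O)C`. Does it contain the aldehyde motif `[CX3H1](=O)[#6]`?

The pattern [CX3H1](=O)[#6] describes an sp2 carbon with one H, double-bonded to O and single-bonded to carbon — an aldehyde.
The closest candidate here is an acetyl/ketone group (-C(=O)CH3), but the carbonyl carbon has H0 (two carbon neighbours), not H1. No other fragment satisfies the full query, so there is no match.

No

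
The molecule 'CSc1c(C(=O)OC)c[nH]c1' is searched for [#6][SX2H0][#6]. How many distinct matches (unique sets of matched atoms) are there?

1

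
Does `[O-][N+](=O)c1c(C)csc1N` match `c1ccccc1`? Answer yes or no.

No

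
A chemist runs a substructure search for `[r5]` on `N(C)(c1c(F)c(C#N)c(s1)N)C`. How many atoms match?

5

The query [r5] means: r5 matches atoms in a five-membered ring.
Check the 12 heavy atoms by environment: 1× s (aromatic, in 5-ring) → match; 4× c (aromatic, in 5-ring) → match; 1× F (acyclic) → no; 3× C (acyclic) → no; 3× N (acyclic) → no.
Summing the matching environments: 1 + 4 = 5 matching atoms.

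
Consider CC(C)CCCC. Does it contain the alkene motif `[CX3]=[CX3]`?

The pattern [CX3]=[CX3] describes a non-aromatic C=C double bond between two sp2 carbons — an alkene.
The closest candidate here is an ethyl group (-CH2CH3), but its C-C bond is a single bond between CX4 carbons, not CX3=CX3. No other fragment satisfies the full query, so there is no match.

No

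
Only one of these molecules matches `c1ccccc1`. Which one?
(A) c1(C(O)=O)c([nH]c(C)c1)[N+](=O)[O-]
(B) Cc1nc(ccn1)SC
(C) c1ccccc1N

c1ccccc1 describes six aromatic carbons in a ring (a benzene ring).
(A) has a methyl group (-CH3) but no six-membered all-carbon aromatic ring is present.
(B) has a methyl group (-CH3) but no six-membered all-carbon aromatic ring is present.
(C) contains the required atom environment, so the pattern matches.
So the answer is (C).

C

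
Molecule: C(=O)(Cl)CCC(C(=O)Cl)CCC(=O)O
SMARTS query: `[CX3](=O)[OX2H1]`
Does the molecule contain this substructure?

Yes

The pattern [CX3](=O)[OX2H1] describes an sp2 carbon double-bonded to O and single-bonded to an -OH oxygen — a carboxylic acid.
The molecule carries a carboxylic acid group (-C(=O)OH), whose atoms satisfy every constraint of the query, so the pattern matches.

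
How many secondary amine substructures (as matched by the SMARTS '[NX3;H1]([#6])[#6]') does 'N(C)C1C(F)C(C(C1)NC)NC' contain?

3

[NX3;H1]([#6])[#6] is the SMARTS for a secondary amine: a trivalent nitrogen with one H, bonded to two carbons.
The molecule carries 3 separate instances of an N-methylamino group (-NHCH3) meeting every constraint; each maps to a distinct set of atoms, giving 3 matches.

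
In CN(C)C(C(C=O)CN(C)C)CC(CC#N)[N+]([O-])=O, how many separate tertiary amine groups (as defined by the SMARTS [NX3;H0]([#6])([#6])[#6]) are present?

2

[NX3;H0]([#6])([#6])[#6] is the SMARTS for a tertiary amine: a trivalent nitrogen with no H, bonded to three carbons.
The molecule carries 2 separate instances of a dimethylamino group (-N(CH3)2) meeting every constraint; each maps to a distinct set of atoms, giving 2 matches.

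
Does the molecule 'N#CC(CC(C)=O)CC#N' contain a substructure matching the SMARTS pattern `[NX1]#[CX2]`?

Yes

The pattern [NX1]#[CX2] describes a nitrogen triple-bonded to a two-connected carbon — a nitrile.
The molecule carries a nitrile (-C#N), whose atoms satisfy every constraint of the query, so the pattern matches.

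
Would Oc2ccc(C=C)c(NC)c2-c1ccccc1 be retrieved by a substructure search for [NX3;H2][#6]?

No

The pattern [NX3;H2][#6] describes a trivalent nitrogen with two H attached to carbon — a primary amine.
The closest candidate here is an N-methylamino group (-NHCH3), but the nitrogen bears two carbons and only one H (H1), not H2. No other fragment satisfies the full query, so there is no match.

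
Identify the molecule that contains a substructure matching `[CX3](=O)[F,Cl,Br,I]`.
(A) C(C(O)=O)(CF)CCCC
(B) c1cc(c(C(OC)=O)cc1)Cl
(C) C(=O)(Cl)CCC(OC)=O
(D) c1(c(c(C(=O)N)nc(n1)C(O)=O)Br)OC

C

[CX3](=O)[F,Cl,Br,I] describes a carbonyl carbon bonded to a halogen (an acyl halide).
(A) has a carboxylic acid group (-C(=O)OH) but the carbonyl is bonded to -OH, not to a halogen.
(B) has a methyl-ester group (-C(=O)OCH3) but the carbonyl is bonded to -O-C, not to a halogen.
(C) contains an acyl chloride (-C(=O)Cl), which satisfies every atom and bond constraint.
(D) has a carboxylic acid group (-C(=O)OH) but the carbonyl is bonded to -OH, not to a halogen.
So the answer is (C).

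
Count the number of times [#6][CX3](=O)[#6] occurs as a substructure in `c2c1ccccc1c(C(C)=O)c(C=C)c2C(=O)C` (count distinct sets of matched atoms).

[#6][CX3](=O)[#6] is the SMARTS for a ketone: a carbonyl carbon (no H) flanked by two carbons.
The molecule carries 2 separate instances of an acetyl/ketone group (-C(=O)CH3) meeting every constraint; each maps to a distinct set of atoms, giving 2 matches.

2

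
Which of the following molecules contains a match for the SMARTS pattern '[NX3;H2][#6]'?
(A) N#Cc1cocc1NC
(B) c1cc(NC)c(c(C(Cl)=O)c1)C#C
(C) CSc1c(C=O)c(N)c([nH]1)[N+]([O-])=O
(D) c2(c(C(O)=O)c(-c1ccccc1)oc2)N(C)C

C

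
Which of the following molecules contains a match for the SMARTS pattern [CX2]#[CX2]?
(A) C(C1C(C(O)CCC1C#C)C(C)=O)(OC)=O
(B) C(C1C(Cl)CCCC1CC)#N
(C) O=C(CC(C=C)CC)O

[CX2]#[CX2] describes a carbon-carbon triple bond (an alkyne).
(A) contains an ethynyl group (-C#CH), which satisfies every atom and bond constraint.
(B) has a nitrile (-C#N) but the triple bond is C#N, not C#C.
(C) has a vinyl group (-CH=CH2) but the C=C is a double bond; both carbons are CX3, not CX2.
So the answer is (A).

A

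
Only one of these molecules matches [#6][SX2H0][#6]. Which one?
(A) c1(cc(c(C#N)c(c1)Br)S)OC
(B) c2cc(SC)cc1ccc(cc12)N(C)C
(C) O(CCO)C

[#6][SX2H0][#6] describes an aliphatic sulfur bridging two carbons with no H on the sulfur (a thioether).
(A) has a thiol (-SH) but the sulfur has H1, not H0 bridging two carbons.
(B) contains a methylthio ether (-SCH3), which satisfies every atom and bond constraint.
(C) has a methoxy ether (-OCH3) but the bridging atom is O, not S.
So the answer is (B).

B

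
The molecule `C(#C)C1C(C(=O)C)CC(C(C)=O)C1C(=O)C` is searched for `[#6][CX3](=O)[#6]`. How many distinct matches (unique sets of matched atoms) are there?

3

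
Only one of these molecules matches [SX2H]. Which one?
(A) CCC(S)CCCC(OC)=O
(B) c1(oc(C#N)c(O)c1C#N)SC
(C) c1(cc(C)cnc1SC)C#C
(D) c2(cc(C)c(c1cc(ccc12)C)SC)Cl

A

[SX2H] describes an aliphatic sulfur with two connections, one being H (a thiol).
(A) contains a thiol (-SH), which satisfies every atom and bond constraint.
(B) has a hydroxyl group (-OH) but it is an -OH, not an -SH.
(C) has a methylthio ether (-SCH3) but the sulfur has H0 (bonded to two carbons), not H1.
(D) has a methylthio ether (-SCH3) but the sulfur has H0 (bonded to two carbons), not H1.
So the answer is (A).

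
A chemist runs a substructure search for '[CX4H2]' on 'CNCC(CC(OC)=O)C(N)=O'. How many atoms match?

The query [CX4H2] means: sp3 carbon (X4) with exactly two hydrogens.
Check the 12 heavy atoms by environment: 2× C (H2, X4) → match; 1× C (H1, X4) → no; 2× C (H0, X3) → no; 2× O (H0, X1) → no; 1× O (H0, X2) → no; 2× C (H3, X4) → no; 1× N (H1, X3) → no; 1× N (H2, X3) → no.
That gives 2 matching atoms.

2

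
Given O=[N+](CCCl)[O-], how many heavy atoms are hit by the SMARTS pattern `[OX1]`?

The query [OX1] means: aliphatic oxygen with one total connection — typically a carbonyl =O or an oxide.
Check the 6 heavy atoms by environment: 2× C (X4) → no; 1× Cl (X1) → no; 1× N (charge +1, X3) → no; 1× O (charge -1, X1) → match; 1× O (X1) → match.
Summing the matching environments: 1 + 1 = 2 matching atoms.

2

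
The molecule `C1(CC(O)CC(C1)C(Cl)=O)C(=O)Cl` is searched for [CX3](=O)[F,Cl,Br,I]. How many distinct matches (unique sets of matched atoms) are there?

2

[CX3](=O)[F,Cl,Br,I] is the SMARTS for an acyl halide: a carbonyl carbon bonded to a halogen.
The molecule carries 2 separate instances of an acyl chloride (-C(=O)Cl) meeting every constraint; each maps to a distinct set of atoms, giving 2 matches.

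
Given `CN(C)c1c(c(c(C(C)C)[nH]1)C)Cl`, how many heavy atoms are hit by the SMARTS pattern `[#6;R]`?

4

Check the 13 heavy atoms by environment: 1× n (aromatic, in 5-ring) → no; 4× c (aromatic, in 5-ring) → match; 1× Cl (acyclic) → no; 6× C (acyclic) → no; 1× N (acyclic) → no.
That gives 4 matching atoms.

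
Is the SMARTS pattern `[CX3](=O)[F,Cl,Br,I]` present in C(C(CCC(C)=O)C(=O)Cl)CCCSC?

Yes

The pattern [CX3](=O)[F,Cl,Br,I] describes a carbonyl carbon bonded to a halogen — an acyl halide.
The molecule carries an acyl chloride (-C(=O)Cl), whose atoms satisfy every constraint of the query, so the pattern matches.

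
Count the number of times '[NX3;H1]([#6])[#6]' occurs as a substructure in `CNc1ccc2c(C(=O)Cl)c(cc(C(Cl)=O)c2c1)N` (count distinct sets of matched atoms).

1

[NX3;H1]([#6])[#6] is the SMARTS for a secondary amine: a trivalent nitrogen with one H, bonded to two carbons.
Exactly one fragment in the molecule meets all constraints, giving 1 match.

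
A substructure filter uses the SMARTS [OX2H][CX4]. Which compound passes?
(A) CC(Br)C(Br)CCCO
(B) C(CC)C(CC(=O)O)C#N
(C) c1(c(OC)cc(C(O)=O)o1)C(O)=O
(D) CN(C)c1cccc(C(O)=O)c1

A

[OX2H][CX4] describes a hydroxyl oxygen bound to an sp3 (X4) carbon (an aliphatic alcohol).
(A) contains a hydroxyl group (-OH), which satisfies every atom and bond constraint.
(B) has a carboxylic acid group (-C(=O)OH) but the -OH is on a CX3 carbonyl carbon, not a CX4 carbon.
(C) has a carboxylic acid group (-C(=O)OH) but the -OH is on a CX3 carbonyl carbon, not a CX4 carbon.
(D) has a carboxylic acid group (-C(=O)OH) but the -OH is on a CX3 carbonyl carbon, not a CX4 carbon.
So the answer is (A).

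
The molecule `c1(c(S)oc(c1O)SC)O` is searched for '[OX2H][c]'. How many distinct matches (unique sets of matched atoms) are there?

[OX2H][c] is the SMARTS for a phenol: a hydroxyl oxygen attached to an aromatic carbon.
The molecule carries 2 separate instances of a hydroxyl group (-OH) meeting every constraint; each maps to a distinct set of atoms, giving 2 matches.

2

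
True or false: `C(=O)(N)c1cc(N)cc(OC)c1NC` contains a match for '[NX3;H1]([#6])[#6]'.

The pattern [NX3;H1]([#6])[#6] describes a trivalent nitrogen with one H, bonded to two carbons — a secondary amine.
The molecule carries an N-methylamino group (-NHCH3), whose atoms satisfy every constraint of the query, so the pattern matches.

True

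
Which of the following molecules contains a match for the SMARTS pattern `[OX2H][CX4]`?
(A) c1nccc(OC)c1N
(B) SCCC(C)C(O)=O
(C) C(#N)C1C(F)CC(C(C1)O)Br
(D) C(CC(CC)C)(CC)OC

C

[OX2H][CX4] describes a hydroxyl oxygen bound to an sp3 (X4) carbon (an aliphatic alcohol).
(A) has a methoxy ether (-OCH3) but the oxygen has H0 (ether), not H1.
(B) has a carboxylic acid group (-C(=O)OH) but the -OH is on a CX3 carbonyl carbon, not a CX4 carbon.
(C) contains a hydroxyl group (-OH), which satisfies every atom and bond constraint.
(D) has a methoxy ether (-OCH3) but the oxygen has H0 (ether), not H1.
So the answer is (C).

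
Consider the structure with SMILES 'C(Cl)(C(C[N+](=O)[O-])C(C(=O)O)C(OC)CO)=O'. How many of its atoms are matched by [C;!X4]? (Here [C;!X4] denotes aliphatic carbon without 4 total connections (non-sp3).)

2

Check the 17 heavy atoms by environment: 6× C (X4) → no; 2× C (X3) → match; 3× O (X1) → no; 3× O (X2) → no; 1× N (charge +1, X3) → no; 1× O (charge -1, X1) → no; 1× Cl (X1) → no.
That gives 2 matching atoms.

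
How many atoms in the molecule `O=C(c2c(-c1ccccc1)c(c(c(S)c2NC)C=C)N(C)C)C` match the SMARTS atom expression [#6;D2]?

6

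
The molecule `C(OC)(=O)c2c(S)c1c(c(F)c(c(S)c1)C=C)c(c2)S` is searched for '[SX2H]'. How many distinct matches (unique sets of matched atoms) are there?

3

[SX2H] is the SMARTS for a thiol: an aliphatic sulfur with two connections, one being H.
The molecule carries 3 separate instances of a thiol (-SH) meeting every constraint; each maps to a distinct set of atoms, giving 3 matches.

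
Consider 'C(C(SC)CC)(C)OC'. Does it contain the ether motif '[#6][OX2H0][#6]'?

The pattern [#6][OX2H0][#6] describes an aliphatic oxygen bridging two carbons with no H on the oxygen — an ether.
The molecule carries a methoxy ether (-OCH3), whose atoms satisfy every constraint of the query, so the pattern matches.

Yes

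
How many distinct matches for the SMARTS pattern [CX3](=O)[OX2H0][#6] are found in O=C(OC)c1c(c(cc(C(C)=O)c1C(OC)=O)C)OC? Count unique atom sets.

2

[CX3](=O)[OX2H0][#6] is the SMARTS for an ester: a carbonyl carbon bonded to an oxygen that is itself bonded to carbon (no H on that O).
The molecule carries 2 separate instances of a methyl-ester group (-C(=O)OCH3) meeting every constraint; each maps to a distinct set of atoms, giving 2 matches.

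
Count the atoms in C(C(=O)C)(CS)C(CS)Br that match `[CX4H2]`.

Check the 10 heavy atoms by environment: 2× C (H2, X4) → match; 2× C (H1, X4) → no; 2× S (H1, X2) → no; 1× C (H0, X3) → no; 1× O (H0, X1) → no; 1× C (H3, X4) → no; 1× Br (H0, X1) → no.
That gives 2 matching atoms.

2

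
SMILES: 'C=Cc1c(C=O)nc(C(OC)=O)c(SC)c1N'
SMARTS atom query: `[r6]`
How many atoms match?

6

The query [r6] means: r6 matches atoms in a six-membered ring.
Check the 17 heavy atoms by environment: 1× n (aromatic, in 6-ring) → match; 5× c (aromatic, in 6-ring) → match; 6× C (acyclic) → no; 3× O (acyclic) → no; 1× N (acyclic) → no; 1× S (acyclic) → no.
Summing the matching environments: 1 + 5 = 6 matching atoms.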